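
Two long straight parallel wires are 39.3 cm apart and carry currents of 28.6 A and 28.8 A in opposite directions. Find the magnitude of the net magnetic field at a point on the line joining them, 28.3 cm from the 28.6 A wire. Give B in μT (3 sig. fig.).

Each long wire gives B = μ₀I/(2πd). Distances are d₁ = 0.283 m and d₂ = 0.11 m.
B₁ = 2.02×10⁻⁵ T, B₂ = 5.24×10⁻⁵ T.
Between antiparallel currents both contributions point the same way, so they add. B = B₁ + B₂ = 2.02×10⁻⁵ + 5.24×10⁻⁵ = 7.26×10⁻⁵ T.

B ≈ 72.6 μT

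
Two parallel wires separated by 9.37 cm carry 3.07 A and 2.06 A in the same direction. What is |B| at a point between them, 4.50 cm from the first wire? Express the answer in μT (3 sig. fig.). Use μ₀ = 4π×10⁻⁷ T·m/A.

Each long wire gives B = μ₀I/(2πd). Distances are d₁ = 0.045 m and d₂ = 0.0487 m.
B₁ = 1.36×10⁻⁵ T, B₂ = 8.46×10⁻⁶ T.
Between parallel currents the two contributions point in opposite directions, so they subtract. B = |B₁ − B₂| = |1.36×10⁻⁵ − 8.46×10⁻⁶| = 5.18×10⁻⁶ T.

B ≈ 5.18 μT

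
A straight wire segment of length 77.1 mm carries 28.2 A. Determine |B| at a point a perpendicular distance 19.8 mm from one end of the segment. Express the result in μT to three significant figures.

For a finite straight segment, B = (μ₀I/4πd)(sinθ₁ + sinθ₂), where θ₁, θ₂ are the angles from the perpendicular to each end.
The perpendicular foot is at one end, so the two end-offsets along the wire are 0 and L = 0.0771 m.
sinθ₁ = 0/√(0²+0.0198²) = 0.0000; sinθ₂ = 0.0771/√(0.0771²+0.0198²) = 0.9686.
B = (4π×10⁻⁷ × 28.2) / (4π × 0.0198) × (0.0000 + 0.9686) = 1.38×10⁻⁴ T.

B ≈ 138 μT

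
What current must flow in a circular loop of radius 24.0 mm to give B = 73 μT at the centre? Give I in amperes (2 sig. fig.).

At the centre of a circular loop B = μ₀I/(2R), so I = 2RB/μ₀.
With R = 0.024 m, I = 2 × 0.024 × 7.30×10⁻⁵ / (4π×10⁻⁷) = 2.79 A.

I ≈ 2.8 A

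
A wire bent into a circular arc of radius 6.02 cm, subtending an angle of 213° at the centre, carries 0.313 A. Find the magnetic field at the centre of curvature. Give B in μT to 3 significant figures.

The Biot–Savart field of a circular arc at its centre is B = μ₀Iφ/(4πR), with φ = 3.718 rad.
B = (4π×10⁻⁷ × 0.313 × 3.718) / (4π × 0.0602) = 1.93×10⁻⁶ T.

B ≈ 1.93 μT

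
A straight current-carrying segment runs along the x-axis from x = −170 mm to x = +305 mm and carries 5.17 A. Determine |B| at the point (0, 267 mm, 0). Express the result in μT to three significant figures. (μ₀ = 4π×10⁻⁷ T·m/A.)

For a finite straight segment, B = (μ₀I/4πd)(sinθ₁ + sinθ₂), where θ₁, θ₂ are the angles from the perpendicular to each end.
The perpendicular distance is d = 0.267 m; the end-offsets along the wire are a = 0.17 m and b = 0.305 m.
sinθ₁ = 0.17/√(0.17²+0.267²) = 0.5371; sinθ₂ = 0.305/√(0.305²+0.267²) = 0.7524.
B = (4π×10⁻⁷ × 5.17) / (4π × 0.267) × (0.5371 + 0.7524) = 2.50×10⁻⁶ T.

B ≈ 2.50 μT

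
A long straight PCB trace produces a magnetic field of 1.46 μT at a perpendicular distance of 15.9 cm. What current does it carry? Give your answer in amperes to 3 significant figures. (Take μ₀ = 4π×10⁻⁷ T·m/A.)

I ≈ 1.16 A

For a long straight wire B = μ₀I/(2πd), so I = 2πdB/μ₀.
I = 2π × 0.159 × 1.46×10⁻⁶ / (4π×10⁻⁷) = 1.16 A.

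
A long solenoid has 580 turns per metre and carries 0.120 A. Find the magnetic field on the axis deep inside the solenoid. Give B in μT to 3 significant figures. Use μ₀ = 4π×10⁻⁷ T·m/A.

B ≈ 87.5 μT

Inside a long solenoid, B = μ₀nI with n = 580 turns/m.
B = 4π×10⁻⁷ × 580 × 0.120 = 8.75×10⁻⁵ T.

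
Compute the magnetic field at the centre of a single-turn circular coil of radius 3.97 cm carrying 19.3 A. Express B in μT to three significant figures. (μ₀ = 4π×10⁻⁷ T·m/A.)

B ≈ 305 μT

At the centre of a circular loop the Biot–Savart law gives B = μ₀I/(2R).
B = (4π×10⁻⁷ × 19.3) / (2 × 0.0397) = 3.05×10⁻⁴ T.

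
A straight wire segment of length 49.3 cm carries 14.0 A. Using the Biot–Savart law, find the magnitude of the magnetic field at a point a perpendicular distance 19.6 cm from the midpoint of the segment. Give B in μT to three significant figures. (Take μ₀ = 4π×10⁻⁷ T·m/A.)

B ≈ 11.2 μT

For a finite straight segment, B = (μ₀I/4πd)(sinθ₁ + sinθ₂), where θ₁, θ₂ are the angles from the perpendicular to each end.
The perpendicular from the point meets the wire at its midpoint, so each end is L/2 = 0.2465 m away along the wire.
sinθ₁ = 0.2465/√(0.2465²+0.196²) = 0.7827; sinθ₂ = 0.2465/√(0.2465²+0.196²) = 0.7827.
B = (4π×10⁻⁷ × 14.0) / (4π × 0.196) × (0.7827 + 0.7827) = 1.12×10⁻⁵ T.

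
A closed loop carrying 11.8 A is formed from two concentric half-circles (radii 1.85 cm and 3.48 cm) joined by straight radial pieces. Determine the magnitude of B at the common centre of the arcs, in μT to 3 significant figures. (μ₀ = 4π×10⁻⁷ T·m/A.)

B ≈ 93.9 μT

The radial connectors point toward the centre, so dl × r̂ = 0 and they contribute nothing.
Each semicircle gives μ₀I/(4R): inner arc 2.00×10⁻⁴ T, outer arc 1.07×10⁻⁴ T.
The two arcs carry current in opposite angular senses, so their fields oppose: B = |2.00×10⁻⁴ − 1.07×10⁻⁴| = 9.39×10⁻⁵ T.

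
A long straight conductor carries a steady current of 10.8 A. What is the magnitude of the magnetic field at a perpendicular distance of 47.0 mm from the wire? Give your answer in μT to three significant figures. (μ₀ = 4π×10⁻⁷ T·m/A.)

For an infinitely long straight wire, B = μ₀I/(2πd).
B = (4π×10⁻⁷ × 10.8) / (2π × 0.047) = 4.60×10⁻⁵ T.

B ≈ 46.0 μT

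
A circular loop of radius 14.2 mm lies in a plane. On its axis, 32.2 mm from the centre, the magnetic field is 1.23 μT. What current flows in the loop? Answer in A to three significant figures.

On the axis of a loop, B = μ₀IR²/[2(R²+z²)^(3/2)], so I = 2B(R²+z²)^(3/2)/(μ₀R²).
R² + z² = 0.0002016 + 0.001037 = 0.001238 m²; raised to 3/2 gives 4.36×10⁻⁵ m³.
I = 2 × 1.23×10⁻⁶ × 4.36×10⁻⁵ / (1.26×10⁻⁶ × 0.0002016) = 0.423 A.

I ≈ 0.423 A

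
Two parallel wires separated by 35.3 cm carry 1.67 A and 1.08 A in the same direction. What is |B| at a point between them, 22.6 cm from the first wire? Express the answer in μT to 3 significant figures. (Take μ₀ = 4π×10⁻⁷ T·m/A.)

B ≈ 0.223 μT

Each long wire gives B = μ₀I/(2πd). Distances are d₁ = 0.226 m and d₂ = 0.127 m.
B₁ = 1.48×10⁻⁶ T, B₂ = 1.70×10⁻⁶ T.
Between parallel currents the two contributions point in opposite directions, so they subtract. B = |B₁ − B₂| = |1.48×10⁻⁶ − 1.70×10⁻⁶| = 2.23×10⁻⁷ T.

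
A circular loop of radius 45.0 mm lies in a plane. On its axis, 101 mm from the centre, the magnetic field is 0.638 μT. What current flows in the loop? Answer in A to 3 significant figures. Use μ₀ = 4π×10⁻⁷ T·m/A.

On the axis of a loop, B = μ₀IR²/[2(R²+z²)^(3/2)], so I = 2B(R²+z²)^(3/2)/(μ₀R²).
R² + z² = 0.002025 + 0.0102 = 0.01223 m²; raised to 3/2 gives 1.35×10⁻³ m³.
I = 2 × 6.38×10⁻⁷ × 1.35×10⁻³ / (1.26×10⁻⁶ × 0.002025) = 0.678 A.

I ≈ 0.678 A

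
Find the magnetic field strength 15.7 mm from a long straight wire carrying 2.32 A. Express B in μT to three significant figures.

For an infinitely long straight wire, B = μ₀I/(2πd).
B = (4π×10⁻⁷ × 2.32) / (2π × 0.0157) = 2.96×10⁻⁵ T.

B ≈ 29.6 μT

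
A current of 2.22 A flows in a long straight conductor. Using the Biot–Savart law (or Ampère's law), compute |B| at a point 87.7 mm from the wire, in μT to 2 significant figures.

B ≈ 5.1 μT

For an infinitely long straight wire, B = μ₀I/(2πd).
B = (4π×10⁻⁷ × 2.22) / (2π × 0.0877) = 5.06×10⁻⁶ T.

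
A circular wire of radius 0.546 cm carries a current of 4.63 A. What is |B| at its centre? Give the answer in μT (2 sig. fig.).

B ≈ 530 μT

At the centre of a circular loop the Biot–Savart law gives B = μ₀I/(2R).
B = (4π×10⁻⁷ × 4.63) / (2 × 0.00546) = 5.33×10⁻⁴ T.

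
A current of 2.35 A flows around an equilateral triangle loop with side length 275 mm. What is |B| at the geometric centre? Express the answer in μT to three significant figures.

B ≈ 15.4 μT

Each side is a finite straight segment at perpendicular distance d = a/(2 tan(π/3)) = 0.07939 m from the centre, with end-angles ±π/3.
One side contributes B₁ = (μ₀I/4πd)·2 sin(π/3) = 5.13×10⁻⁶ T.
All 3 sides add in the same direction: B = 3 × 5.13×10⁻⁶ = 1.54×10⁻⁵ T.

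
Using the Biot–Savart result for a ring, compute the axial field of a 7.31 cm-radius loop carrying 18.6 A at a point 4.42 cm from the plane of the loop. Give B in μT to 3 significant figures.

B ≈ 100 μT

On the axis of a circular loop, B = μ₀IR² / [2(R²+z²)^(3/2)].
R² + z² = (0.0731)² + (0.0442)² = 0.007297 m², and (R²+z²)^(3/2) = 6.23×10⁻⁴ m³.
B = (4π×10⁻⁷ × 18.6 × 0.005344) / (2 × 6.23×10⁻⁴) = 1.00×10⁻⁴ T.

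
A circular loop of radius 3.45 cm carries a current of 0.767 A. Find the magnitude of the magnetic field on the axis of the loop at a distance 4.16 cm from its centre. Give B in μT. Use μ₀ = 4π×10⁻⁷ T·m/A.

On the axis of a circular loop, B = μ₀IR² / [2(R²+z²)^(3/2)].
R² + z² = (0.0345)² + (0.0416)² = 0.002921 m², and (R²+z²)^(3/2) = 1.58×10⁻⁴ m³.
B = (4π×10⁻⁷ × 0.767 × 0.00119) / (2 × 1.58×10⁻⁴) = 3.63×10⁻⁶ T.

B ≈ 3.63 μT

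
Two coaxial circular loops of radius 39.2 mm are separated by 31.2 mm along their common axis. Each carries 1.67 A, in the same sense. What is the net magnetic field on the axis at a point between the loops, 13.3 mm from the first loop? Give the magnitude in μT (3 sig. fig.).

B ≈ 42.9 μT

Each loop contributes B = μ₀IR²/[2(R²+z²)^(3/2)] on the axis, with z measured from that loop.
Loop 1 (z = 0.0133 m): B₁ = 2.27×10⁻⁵ T. Loop 2 (z = 0.0179 m): B₂ = 2.01×10⁻⁵ T.
The fields add: B = B₁ + B₂ = 4.29×10⁻⁵ T.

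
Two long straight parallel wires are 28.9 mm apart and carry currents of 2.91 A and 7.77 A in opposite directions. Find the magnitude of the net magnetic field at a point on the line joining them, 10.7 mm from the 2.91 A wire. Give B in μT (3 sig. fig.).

B ≈ 140 μT

Each long wire gives B = μ₀I/(2πd). Distances are d₁ = 0.0107 m and d₂ = 0.0182 m.
B₁ = 5.44×10⁻⁵ T, B₂ = 8.54×10⁻⁵ T.
Between antiparallel currents both contributions point the same way, so they add. B = B₁ + B₂ = 5.44×10⁻⁵ + 8.54×10⁻⁵ = 1.40×10⁻⁴ T.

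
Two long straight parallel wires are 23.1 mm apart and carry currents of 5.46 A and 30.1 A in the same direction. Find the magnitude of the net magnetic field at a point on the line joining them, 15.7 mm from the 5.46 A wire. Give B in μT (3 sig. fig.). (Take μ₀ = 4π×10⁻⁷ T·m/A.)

Each long wire gives B = μ₀I/(2πd). Distances are d₁ = 0.0157 m and d₂ = 0.0074 m.
B₁ = 6.96×10⁻⁵ T, B₂ = 8.14×10⁻⁴ T.
Between parallel currents the two contributions point in opposite directions, so they subtract. B = |B₁ − B₂| = |6.96×10⁻⁵ − 8.14×10⁻⁴| = 7.44×10⁻⁴ T.

B ≈ 744 μT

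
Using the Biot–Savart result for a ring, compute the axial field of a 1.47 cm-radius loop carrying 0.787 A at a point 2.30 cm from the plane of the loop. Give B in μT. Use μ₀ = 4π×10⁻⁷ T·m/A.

B ≈ 5.25 μT

On the axis of a circular loop, B = μ₀IR² / [2(R²+z²)^(3/2)].
R² + z² = (0.0147)² + (0.023)² = 0.0007451 m², and (R²+z²)^(3/2) = 2.03×10⁻⁵ m³.
B = (4π×10⁻⁷ × 0.787 × 0.0002161) / (2 × 2.03×10⁻⁵) = 5.25×10⁻⁶ T.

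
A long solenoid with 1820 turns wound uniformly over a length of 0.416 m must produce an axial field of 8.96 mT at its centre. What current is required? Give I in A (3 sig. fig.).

I ≈ 1.63 A

Inside a long solenoid B = μ₀nI with n = 4375 m⁻¹, so I = B/(μ₀n).
I = 8.96×10⁻³ / (4π×10⁻⁷ × 4375) = 1.63 A.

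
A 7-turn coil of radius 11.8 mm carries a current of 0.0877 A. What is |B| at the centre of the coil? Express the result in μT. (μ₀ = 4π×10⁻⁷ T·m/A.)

For an N-turn flat coil, B = Nμ₀I/(2R) with R = 0.0118 m.
B = 7 × 4.67×10⁻⁶ T = 3.27×10⁻⁵ T.

B ≈ 32.7 μT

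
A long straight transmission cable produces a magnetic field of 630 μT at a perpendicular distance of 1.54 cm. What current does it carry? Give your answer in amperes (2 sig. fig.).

I ≈ 49 A

For a long straight wire B = μ₀I/(2πd), so I = 2πdB/μ₀.
I = 2π × 0.0154 × 6.30×10⁻⁴ / (4π×10⁻⁷) = 48.5 A.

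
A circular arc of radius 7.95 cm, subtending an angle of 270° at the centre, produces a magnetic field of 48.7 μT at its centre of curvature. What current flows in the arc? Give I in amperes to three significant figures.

I ≈ 8.22 A

For a circular arc, B = μ₀Iφ/(4πR) with φ in radians; here φ = 4.712 rad.
So I = 4πRB/(μ₀φ) = 4π × 0.0795 × 4.87×10⁻⁵ / (4π×10⁻⁷ × 4.712) = 8.22 A.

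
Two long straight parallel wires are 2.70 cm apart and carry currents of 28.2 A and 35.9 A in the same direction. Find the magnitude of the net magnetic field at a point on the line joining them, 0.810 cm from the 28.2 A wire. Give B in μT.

Each long wire gives B = μ₀I/(2πd). Distances are d₁ = 0.0081 m and d₂ = 0.0189 m.
B₁ = 6.96×10⁻⁴ T, B₂ = 3.80×10⁻⁴ T.
Between parallel currents the two contributions point in opposite directions, so they subtract. B = |B₁ − B₂| = |6.96×10⁻⁴ − 3.80×10⁻⁴| = 3.16×10⁻⁴ T.

B ≈ 316 μT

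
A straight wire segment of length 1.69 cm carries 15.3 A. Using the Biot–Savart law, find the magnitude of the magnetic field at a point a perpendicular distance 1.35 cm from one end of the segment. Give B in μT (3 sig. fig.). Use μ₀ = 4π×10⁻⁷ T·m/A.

B ≈ 88.5 μT

For a finite straight segment, B = (μ₀I/4πd)(sinθ₁ + sinθ₂), where θ₁, θ₂ are the angles from the perpendicular to each end.
The perpendicular foot is at one end, so the two end-offsets along the wire are 0 and L = 0.0169 m.
sinθ₁ = 0/√(0²+0.0135²) = 0.0000; sinθ₂ = 0.0169/√(0.0169²+0.0135²) = 0.7813.
B = (4π×10⁻⁷ × 15.3) / (4π × 0.0135) × (0.0000 + 0.7813) = 8.85×10⁻⁵ T.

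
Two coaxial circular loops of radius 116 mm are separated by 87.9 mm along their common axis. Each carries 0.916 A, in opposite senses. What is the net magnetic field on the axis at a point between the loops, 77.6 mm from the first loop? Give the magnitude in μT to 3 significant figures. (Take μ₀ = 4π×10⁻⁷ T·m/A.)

Each loop contributes B = μ₀IR²/[2(R²+z²)^(3/2)] on the axis, with z measured from that loop.
Loop 1 (z = 0.0776 m): B₁ = 2.85×10⁻⁶ T. Loop 2 (z = 0.0103 m): B₂ = 4.90×10⁻⁶ T.
The fields oppose: B = |B₁ − B₂| = 2.05×10⁻⁶ T.

B ≈ 2.05 μT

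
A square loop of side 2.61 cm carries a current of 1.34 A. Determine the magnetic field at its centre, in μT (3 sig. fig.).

Each side is a finite straight segment at perpendicular distance d = a/(2 tan(π/4)) = 0.01305 m from the centre, with end-angles ±π/4.
One side contributes B₁ = (μ₀I/4πd)·2 sin(π/4) = 1.45×10⁻⁵ T.
All 4 sides add in the same direction: B = 4 × 1.45×10⁻⁵ = 5.81×10⁻⁵ T.

B ≈ 58.1 μT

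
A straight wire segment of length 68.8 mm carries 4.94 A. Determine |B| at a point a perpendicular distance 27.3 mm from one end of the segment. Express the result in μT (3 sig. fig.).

For a finite straight segment, B = (μ₀I/4πd)(sinθ₁ + sinθ₂), where θ₁, θ₂ are the angles from the perpendicular to each end.
The perpendicular foot is at one end, so the two end-offsets along the wire are 0 and L = 0.0688 m.
sinθ₁ = 0/√(0²+0.0273²) = 0.0000; sinθ₂ = 0.0688/√(0.0688²+0.0273²) = 0.9295.
B = (4π×10⁻⁷ × 4.94) / (4π × 0.0273) × (0.0000 + 0.9295) = 1.68×10⁻⁵ T.

B ≈ 16.8 μT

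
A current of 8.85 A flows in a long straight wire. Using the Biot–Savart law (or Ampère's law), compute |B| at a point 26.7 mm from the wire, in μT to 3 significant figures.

B ≈ 66.3 μT

For an infinitely long straight wire, B = μ₀I/(2πd).
B = (4π×10⁻⁷ × 8.85) / (2π × 0.0267) = 6.63×10⁻⁵ T.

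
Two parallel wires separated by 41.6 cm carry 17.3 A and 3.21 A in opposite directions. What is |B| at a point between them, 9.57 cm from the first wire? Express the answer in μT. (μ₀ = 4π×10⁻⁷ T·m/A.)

B ≈ 38.2 μT

Each long wire gives B = μ₀I/(2πd). Distances are d₁ = 0.0957 m and d₂ = 0.3203 m.
B₁ = 3.62×10⁻⁵ T, B₂ = 2.00×10⁻⁶ T.
Between antiparallel currents both contributions point the same way, so they add. B = B₁ + B₂ = 3.62×10⁻⁵ + 2.00×10⁻⁶ = 3.82×10⁻⁵ T.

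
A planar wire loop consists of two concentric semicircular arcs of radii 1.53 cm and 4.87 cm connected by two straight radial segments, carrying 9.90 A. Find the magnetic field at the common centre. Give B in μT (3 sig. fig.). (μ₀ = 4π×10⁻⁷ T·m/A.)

B ≈ 139 μT

The radial connectors point toward the centre, so dl × r̂ = 0 and they contribute nothing.
Each semicircle gives μ₀I/(4R): inner arc 2.03×10⁻⁴ T, outer arc 6.39×10⁻⁵ T.
The two arcs carry current in opposite angular senses, so their fields oppose: B = |2.03×10⁻⁴ − 6.39×10⁻⁵| = 1.39×10⁻⁴ T.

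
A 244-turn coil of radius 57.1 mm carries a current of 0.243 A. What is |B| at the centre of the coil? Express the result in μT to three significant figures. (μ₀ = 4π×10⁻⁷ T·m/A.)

B ≈ 652 μT

For an N-turn flat coil, B = Nμ₀I/(2R) with R = 0.0571 m.
B = 244 × 2.67×10⁻⁶ T = 6.52×10⁻⁴ T.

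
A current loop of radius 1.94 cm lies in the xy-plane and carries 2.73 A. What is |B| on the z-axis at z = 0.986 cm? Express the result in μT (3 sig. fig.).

On the axis of a circular loop, B = μ₀IR² / [2(R²+z²)^(3/2)].
R² + z² = (0.0194)² + (0.00986)² = 0.0004736 m², and (R²+z²)^(3/2) = 1.03×10⁻⁵ m³.
B = (4π×10⁻⁷ × 2.73 × 0.0003764) / (2 × 1.03×10⁻⁵) = 6.26×10⁻⁵ T.

B ≈ 62.6 μT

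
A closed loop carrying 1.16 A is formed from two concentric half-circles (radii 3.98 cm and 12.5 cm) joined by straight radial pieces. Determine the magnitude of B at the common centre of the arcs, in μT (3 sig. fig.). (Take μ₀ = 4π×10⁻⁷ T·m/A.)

B ≈ 6.24 μT

The radial connectors point toward the centre, so dl × r̂ = 0 and they contribute nothing.
Each semicircle gives μ₀I/(4R): inner arc 9.16×10⁻⁶ T, outer arc 2.92×10⁻⁶ T.
The two arcs carry current in opposite angular senses, so their fields oppose: B = |9.16×10⁻⁶ − 2.92×10⁻⁶| = 6.24×10⁻⁶ T.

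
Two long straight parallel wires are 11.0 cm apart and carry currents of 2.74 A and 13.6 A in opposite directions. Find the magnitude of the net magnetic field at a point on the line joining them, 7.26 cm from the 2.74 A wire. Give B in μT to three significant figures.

B ≈ 80.3 μT

Each long wire gives B = μ₀I/(2πd). Distances are d₁ = 0.0726 m and d₂ = 0.0374 m.
B₁ = 7.55×10⁻⁶ T, B₂ = 7.27×10⁻⁵ T.
Between antiparallel currents both contributions point the same way, so they add. B = B₁ + B₂ = 7.55×10⁻⁶ + 7.27×10⁻⁵ = 8.03×10⁻⁵ T.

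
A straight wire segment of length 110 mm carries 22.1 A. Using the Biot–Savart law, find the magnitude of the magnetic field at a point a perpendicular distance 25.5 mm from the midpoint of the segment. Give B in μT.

B ≈ 157 μT

For a finite straight segment, B = (μ₀I/4πd)(sinθ₁ + sinθ₂), where θ₁, θ₂ are the angles from the perpendicular to each end.
The perpendicular from the point meets the wire at its midpoint, so each end is L/2 = 0.055 m away along the wire.
sinθ₁ = 0.055/√(0.055²+0.0255²) = 0.9072; sinθ₂ = 0.055/√(0.055²+0.0255²) = 0.9072.
B = (4π×10⁻⁷ × 22.1) / (4π × 0.0255) × (0.9072 + 0.9072) = 1.57×10⁻⁴ T.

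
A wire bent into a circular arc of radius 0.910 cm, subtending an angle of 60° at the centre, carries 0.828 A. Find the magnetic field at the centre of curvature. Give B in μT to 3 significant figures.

The Biot–Savart field of a circular arc at its centre is B = μ₀Iφ/(4πR), with φ = 1.047 rad.
B = (4π×10⁻⁷ × 0.828 × 1.047) / (4π × 0.0091) = 9.53×10⁻⁶ T.

B ≈ 9.53 μT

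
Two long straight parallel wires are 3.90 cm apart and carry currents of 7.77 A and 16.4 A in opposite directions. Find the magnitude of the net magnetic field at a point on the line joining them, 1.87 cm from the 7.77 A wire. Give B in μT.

Each long wire gives B = μ₀I/(2πd). Distances are d₁ = 0.0187 m and d₂ = 0.0203 m.
B₁ = 8.31×10⁻⁵ T, B₂ = 1.62×10⁻⁴ T.
Between antiparallel currents both contributions point the same way, so they add. B = B₁ + B₂ = 8.31×10⁻⁵ + 1.62×10⁻⁴ = 2.45×10⁻⁴ T.

B ≈ 245 μT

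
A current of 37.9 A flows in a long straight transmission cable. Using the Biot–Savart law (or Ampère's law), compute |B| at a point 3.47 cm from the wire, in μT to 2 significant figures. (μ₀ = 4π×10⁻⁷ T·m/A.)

B ≈ 220 μT

For an infinitely long straight wire, B = μ₀I/(2πd).
B = (4π×10⁻⁷ × 37.9) / (2π × 0.0347) = 2.18×10⁻⁴ T.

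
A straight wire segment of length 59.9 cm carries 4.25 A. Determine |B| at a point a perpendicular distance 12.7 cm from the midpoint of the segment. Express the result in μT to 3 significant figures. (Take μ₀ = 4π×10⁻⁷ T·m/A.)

B ≈ 6.16 μT

For a finite straight segment, B = (μ₀I/4πd)(sinθ₁ + sinθ₂), where θ₁, θ₂ are the angles from the perpendicular to each end.
The perpendicular from the point meets the wire at its midpoint, so each end is L/2 = 0.2995 m away along the wire.
sinθ₁ = 0.2995/√(0.2995²+0.127²) = 0.9206; sinθ₂ = 0.2995/√(0.2995²+0.127²) = 0.9206.
B = (4π×10⁻⁷ × 4.25) / (4π × 0.127) × (0.9206 + 0.9206) = 6.16×10⁻⁶ T.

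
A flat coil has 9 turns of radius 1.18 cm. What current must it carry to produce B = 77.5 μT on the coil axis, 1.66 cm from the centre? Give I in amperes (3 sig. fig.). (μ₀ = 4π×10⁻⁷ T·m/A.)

I ≈ 0.832 A

For an N-turn coil, B = Nμ₀IR²/[2(R²+z²)^(3/2)] with R = 0.0118 m, z = 0.0166 m, so I = 2B(R²+z²)^(3/2)/(Nμ₀R²) = 2 × 7.75×10⁻⁵ × 8.45×10⁻⁶ / (9 × 4π×10⁻⁷ × 0.0001392) = 0.832 A.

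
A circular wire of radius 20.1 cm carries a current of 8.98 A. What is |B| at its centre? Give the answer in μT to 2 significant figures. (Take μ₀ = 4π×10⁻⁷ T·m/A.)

At the centre of a circular loop the Biot–Savart law gives B = μ₀I/(2R).
B = (4π×10⁻⁷ × 8.98) / (2 × 0.201) = 2.81×10⁻⁵ T.

B ≈ 28 μT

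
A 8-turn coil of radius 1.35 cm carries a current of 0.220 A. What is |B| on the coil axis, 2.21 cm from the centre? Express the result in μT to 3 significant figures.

B ≈ 11.6 μT

For an N-turn flat coil, B = Nμ₀IR²/[2(R²+z²)^(3/2)] with R = 0.0135 m, z = 0.0221 m.
B = 8 × 1.45×10⁻⁶ T = 1.16×10⁻⁵ T.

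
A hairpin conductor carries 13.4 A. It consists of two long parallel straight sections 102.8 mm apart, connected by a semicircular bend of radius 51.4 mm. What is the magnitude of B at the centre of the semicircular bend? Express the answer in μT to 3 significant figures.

The semicircular arc contributes B_arc = μ₀I·π/(4πR) = μ₀I/(4R) = 8.19×10⁻⁵ T.
Each semi-infinite lead is at perpendicular distance R = 0.0514 m from the centre, with the perpendicular foot at its near end, so it contributes μ₀I/(4πR); both point the same way, together 5.21×10⁻⁵ T.
Arc and leads all point the same direction: B = 8.19×10⁻⁵ + 5.21×10⁻⁵ = 1.34×10⁻⁴ T.

B ≈ 134 μT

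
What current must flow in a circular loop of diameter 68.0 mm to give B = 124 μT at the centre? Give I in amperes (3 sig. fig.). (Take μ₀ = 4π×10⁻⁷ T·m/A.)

I ≈ 6.71 A

At the centre of a circular loop B = μ₀I/(2R), so I = 2RB/μ₀.
With R = 0.034 m, I = 2 × 0.034 × 1.24×10⁻⁴ / (4π×10⁻⁷) = 6.71 A.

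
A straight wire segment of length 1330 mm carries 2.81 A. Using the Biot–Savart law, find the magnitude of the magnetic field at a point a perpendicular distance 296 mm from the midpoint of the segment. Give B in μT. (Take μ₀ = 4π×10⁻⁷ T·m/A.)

For a finite straight segment, B = (μ₀I/4πd)(sinθ₁ + sinθ₂), where θ₁, θ₂ are the angles from the perpendicular to each end.
The perpendicular from the point meets the wire at its midpoint, so each end is L/2 = 0.665 m away along the wire.
sinθ₁ = 0.665/√(0.665²+0.296²) = 0.9136; sinθ₂ = 0.665/√(0.665²+0.296²) = 0.9136.
B = (4π×10⁻⁷ × 2.81) / (4π × 0.296) × (0.9136 + 0.9136) = 1.73×10⁻⁶ T.

B ≈ 1.73 μT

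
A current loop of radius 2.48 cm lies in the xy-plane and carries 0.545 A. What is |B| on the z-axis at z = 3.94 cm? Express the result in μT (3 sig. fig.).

On the axis of a circular loop, B = μ₀IR² / [2(R²+z²)^(3/2)].
R² + z² = (0.0248)² + (0.0394)² = 0.002167 m², and (R²+z²)^(3/2) = 1.01×10⁻⁴ m³.
B = (4π×10⁻⁷ × 0.545 × 0.000615) / (2 × 1.01×10⁻⁴) = 2.09×10⁻⁶ T.

B ≈ 2.09 μT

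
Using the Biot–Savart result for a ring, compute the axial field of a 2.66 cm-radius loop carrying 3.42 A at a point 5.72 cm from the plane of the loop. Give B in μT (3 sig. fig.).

On the axis of a circular loop, B = μ₀IR² / [2(R²+z²)^(3/2)].
R² + z² = (0.0266)² + (0.0572)² = 0.003979 m², and (R²+z²)^(3/2) = 2.51×10⁻⁴ m³.
B = (4π×10⁻⁷ × 3.42 × 0.0007076) / (2 × 2.51×10⁻⁴) = 6.06×10⁻⁶ T.

B ≈ 6.06 μT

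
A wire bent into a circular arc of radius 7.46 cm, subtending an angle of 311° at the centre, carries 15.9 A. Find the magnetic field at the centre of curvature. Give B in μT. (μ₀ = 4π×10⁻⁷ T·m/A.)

B ≈ 116 μT

The Biot–Savart field of a circular arc at its centre is B = μ₀Iφ/(4πR), with φ = 5.428 rad.
B = (4π×10⁻⁷ × 15.9 × 5.428) / (4π × 0.0746) = 1.16×10⁻⁴ T.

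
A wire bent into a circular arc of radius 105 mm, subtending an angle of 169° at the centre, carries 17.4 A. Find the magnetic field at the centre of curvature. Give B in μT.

The Biot–Savart field of a circular arc at its centre is B = μ₀Iφ/(4πR), with φ = 2.95 rad.
B = (4π×10⁻⁷ × 17.4 × 2.95) / (4π × 0.105) = 4.89×10⁻⁵ T.

B ≈ 48.9 μT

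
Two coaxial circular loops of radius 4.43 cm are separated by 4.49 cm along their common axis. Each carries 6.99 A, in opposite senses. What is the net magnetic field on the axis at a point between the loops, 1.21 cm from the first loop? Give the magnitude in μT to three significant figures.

Each loop contributes B = μ₀IR²/[2(R²+z²)^(3/2)] on the axis, with z measured from that loop.
Loop 1 (z = 0.0121 m): B₁ = 8.90×10⁻⁵ T. Loop 2 (z = 0.0328 m): B₂ = 5.15×10⁻⁵ T.
The fields oppose: B = |B₁ − B₂| = 3.75×10⁻⁵ T.

B ≈ 37.5 μT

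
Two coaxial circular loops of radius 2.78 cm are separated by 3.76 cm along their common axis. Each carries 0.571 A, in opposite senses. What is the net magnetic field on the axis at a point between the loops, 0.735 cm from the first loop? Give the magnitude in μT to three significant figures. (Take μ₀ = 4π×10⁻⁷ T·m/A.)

B ≈ 7.66 μT

Each loop contributes B = μ₀IR²/[2(R²+z²)^(3/2)] on the axis, with z measured from that loop.
Loop 1 (z = 0.00735 m): B₁ = 1.17×10⁻⁵ T. Loop 2 (z = 0.03025 m): B₂ = 4.00×10⁻⁶ T.
The fields oppose: B = |B₁ − B₂| = 7.66×10⁻⁶ T.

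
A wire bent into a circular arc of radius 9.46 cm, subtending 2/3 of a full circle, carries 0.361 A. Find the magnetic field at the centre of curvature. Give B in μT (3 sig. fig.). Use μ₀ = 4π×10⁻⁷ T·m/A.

B ≈ 1.60 μT

The Biot–Savart field of a circular arc at its centre is B = μ₀Iφ/(4πR), with φ = 4.189 rad.
B = (4π×10⁻⁷ × 0.361 × 4.189) / (4π × 0.0946) = 1.60×10⁻⁶ T.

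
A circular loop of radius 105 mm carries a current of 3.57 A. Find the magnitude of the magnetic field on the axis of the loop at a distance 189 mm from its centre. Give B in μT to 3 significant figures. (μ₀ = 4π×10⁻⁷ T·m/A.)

On the axis of a circular loop, B = μ₀IR² / [2(R²+z²)^(3/2)].
R² + z² = (0.105)² + (0.189)² = 0.04675 m², and (R²+z²)^(3/2) = 1.01×10⁻² m³.
B = (4π×10⁻⁷ × 3.57 × 0.01102) / (2 × 1.01×10⁻²) = 2.45×10⁻⁶ T.

B ≈ 2.45 μT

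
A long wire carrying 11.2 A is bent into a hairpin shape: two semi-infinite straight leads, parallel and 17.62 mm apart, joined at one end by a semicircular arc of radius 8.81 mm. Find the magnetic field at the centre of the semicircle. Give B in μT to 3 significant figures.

The semicircular arc contributes B_arc = μ₀I·π/(4πR) = μ₀I/(4R) = 3.99×10⁻⁴ T.
Each semi-infinite lead is at perpendicular distance R = 0.00881 m from the centre, with the perpendicular foot at its near end, so it contributes μ₀I/(4πR); both point the same way, together 2.54×10⁻⁴ T.
Arc and leads all point the same direction: B = 3.99×10⁻⁴ + 2.54×10⁻⁴ = 6.54×10⁻⁴ T.

B ≈ 654 μT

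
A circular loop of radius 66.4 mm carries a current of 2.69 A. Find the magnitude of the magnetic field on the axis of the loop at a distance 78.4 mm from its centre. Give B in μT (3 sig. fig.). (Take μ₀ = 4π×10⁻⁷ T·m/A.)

On the axis of a circular loop, B = μ₀IR² / [2(R²+z²)^(3/2)].
R² + z² = (0.0664)² + (0.0784)² = 0.01056 m², and (R²+z²)^(3/2) = 1.08×10⁻³ m³.
B = (4π×10⁻⁷ × 2.69 × 0.004409) / (2 × 1.08×10⁻³) = 6.87×10⁻⁶ T.

B ≈ 6.87 μT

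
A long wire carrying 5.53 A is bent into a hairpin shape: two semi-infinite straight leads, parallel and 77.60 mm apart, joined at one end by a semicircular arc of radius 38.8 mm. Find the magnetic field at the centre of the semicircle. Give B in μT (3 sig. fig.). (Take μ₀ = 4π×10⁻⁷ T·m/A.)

The semicircular arc contributes B_arc = μ₀I·π/(4πR) = μ₀I/(4R) = 4.48×10⁻⁵ T.
Each semi-infinite lead is at perpendicular distance R = 0.0388 m from the centre, with the perpendicular foot at its near end, so it contributes μ₀I/(4πR); both point the same way, together 2.85×10⁻⁵ T.
Arc and leads all point the same direction: B = 4.48×10⁻⁵ + 2.85×10⁻⁵ = 7.33×10⁻⁵ T.

B ≈ 73.3 μT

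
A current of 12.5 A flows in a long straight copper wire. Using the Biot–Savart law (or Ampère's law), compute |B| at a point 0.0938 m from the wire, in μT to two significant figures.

B ≈ 27 μT

For an infinitely long straight wire, B = μ₀I/(2πd).
B = (4π×10⁻⁷ × 12.5) / (2π × 0.0938) = 2.67×10⁻⁵ T.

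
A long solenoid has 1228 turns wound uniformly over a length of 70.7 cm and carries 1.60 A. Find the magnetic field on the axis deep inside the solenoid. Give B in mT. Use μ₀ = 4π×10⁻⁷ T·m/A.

Inside a long solenoid, B = μ₀nI with n = 1737 turns/m.
B = 4π×10⁻⁷ × 1737 × 1.60 = 3.49×10⁻³ T.

B ≈ 3.49 mT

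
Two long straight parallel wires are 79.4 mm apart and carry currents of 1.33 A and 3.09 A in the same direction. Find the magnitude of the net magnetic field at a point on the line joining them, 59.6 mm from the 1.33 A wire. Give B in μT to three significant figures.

B ≈ 26.7 μT

Each long wire gives B = μ₀I/(2πd). Distances are d₁ = 0.0596 m and d₂ = 0.0198 m.
B₁ = 4.46×10⁻⁶ T, B₂ = 3.12×10⁻⁵ T.
Between parallel currents the two contributions point in opposite directions, so they subtract. B = |B₁ − B₂| = |4.46×10⁻⁶ − 3.12×10⁻⁵| = 2.67×10⁻⁵ T.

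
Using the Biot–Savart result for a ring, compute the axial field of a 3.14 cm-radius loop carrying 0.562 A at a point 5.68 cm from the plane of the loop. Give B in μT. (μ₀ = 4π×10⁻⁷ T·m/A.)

On the axis of a circular loop, B = μ₀IR² / [2(R²+z²)^(3/2)].
R² + z² = (0.0314)² + (0.0568)² = 0.004212 m², and (R²+z²)^(3/2) = 2.73×10⁻⁴ m³.
B = (4π×10⁻⁷ × 0.562 × 0.000986) / (2 × 2.73×10⁻⁴) = 1.27×10⁻⁶ T.

B ≈ 1.27 μT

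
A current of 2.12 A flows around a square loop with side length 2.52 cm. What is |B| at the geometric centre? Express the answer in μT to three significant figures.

Each side is a finite straight segment at perpendicular distance d = a/(2 tan(π/4)) = 0.0126 m from the centre, with end-angles ±π/4.
One side contributes B₁ = (μ₀I/4πd)·2 sin(π/4) = 2.38×10⁻⁵ T.
All 4 sides add in the same direction: B = 4 × 2.38×10⁻⁵ = 9.52×10⁻⁵ T.

B ≈ 95.2 μT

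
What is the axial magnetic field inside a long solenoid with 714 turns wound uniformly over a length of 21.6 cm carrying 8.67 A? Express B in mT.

Inside a long solenoid, B = μ₀nI with n = 3306 turns/m.
B = 4π×10⁻⁷ × 3306 × 8.67 = 3.60×10⁻² T.

B ≈ 36.0 mT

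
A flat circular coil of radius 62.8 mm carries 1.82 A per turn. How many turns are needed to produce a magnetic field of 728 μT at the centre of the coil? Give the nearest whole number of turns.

For an N-turn coil, B = Nμ₀I/(2R). A single turn gives B₁ = 1.82×10⁻⁵ T with R = 0.0628 m.
N = B/B₁ = 7.28×10⁻⁴ / 1.82×10⁻⁵ = 39.98.

N = 40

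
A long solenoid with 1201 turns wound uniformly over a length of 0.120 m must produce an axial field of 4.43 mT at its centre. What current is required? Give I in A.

Inside a long solenoid B = μ₀nI with n = 1.001×10⁴ m⁻¹, so I = B/(μ₀n).
I = 4.43×10⁻³ / (4π×10⁻⁷ × 1.001×10⁴) = 0.352 A.

I ≈ 0.352 A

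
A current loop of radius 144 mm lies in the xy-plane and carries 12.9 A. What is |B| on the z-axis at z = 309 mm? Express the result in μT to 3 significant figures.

B ≈ 4.24 μT

On the axis of a circular loop, B = μ₀IR² / [2(R²+z²)^(3/2)].
R² + z² = (0.144)² + (0.309)² = 0.1162 m², and (R²+z²)^(3/2) = 3.96×10⁻² m³.
B = (4π×10⁻⁷ × 12.9 × 0.02074) / (2 × 3.96×10⁻²) = 4.24×10⁻⁶ T.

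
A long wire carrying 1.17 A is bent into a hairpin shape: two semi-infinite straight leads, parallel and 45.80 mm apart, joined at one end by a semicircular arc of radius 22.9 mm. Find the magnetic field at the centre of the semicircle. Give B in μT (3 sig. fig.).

The semicircular arc contributes B_arc = μ₀I·π/(4πR) = μ₀I/(4R) = 1.61×10⁻⁵ T.
Each semi-infinite lead is at perpendicular distance R = 0.0229 m from the centre, with the perpendicular foot at its near end, so it contributes μ₀I/(4πR); both point the same way, together 1.02×10⁻⁵ T.
Arc and leads all point the same direction: B = 1.61×10⁻⁵ + 1.02×10⁻⁵ = 2.63×10⁻⁵ T.

B ≈ 26.3 μT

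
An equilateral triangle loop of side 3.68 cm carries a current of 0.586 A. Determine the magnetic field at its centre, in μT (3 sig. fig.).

B ≈ 28.7 μT

Each side is a finite straight segment at perpendicular distance d = a/(2 tan(π/3)) = 0.01062 m from the centre, with end-angles ±π/3.
One side contributes B₁ = (μ₀I/4πd)·2 sin(π/3) = 9.55×10⁻⁶ T.
All 3 sides add in the same direction: B = 3 × 9.55×10⁻⁶ = 2.87×10⁻⁵ T.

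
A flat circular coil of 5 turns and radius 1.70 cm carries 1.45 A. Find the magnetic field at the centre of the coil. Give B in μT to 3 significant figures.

For an N-turn flat coil, B = Nμ₀I/(2R) with R = 0.017 m.
B = 5 × 5.36×10⁻⁵ T = 2.68×10⁻⁴ T.

B ≈ 268 μT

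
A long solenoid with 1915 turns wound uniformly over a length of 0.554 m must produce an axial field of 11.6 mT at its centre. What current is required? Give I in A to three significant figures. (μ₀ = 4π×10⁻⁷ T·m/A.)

I ≈ 2.67 A

Inside a long solenoid B = μ₀nI with n = 3457 m⁻¹, so I = B/(μ₀n).
I = 1.16×10⁻² / (4π×10⁻⁷ × 3457) = 2.67 A.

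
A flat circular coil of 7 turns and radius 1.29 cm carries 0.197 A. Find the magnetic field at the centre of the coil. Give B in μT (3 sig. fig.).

B ≈ 67.2 μT

For an N-turn flat coil, B = Nμ₀I/(2R) with R = 0.0129 m.
B = 7 × 9.60×10⁻⁶ T = 6.72×10⁻⁵ T.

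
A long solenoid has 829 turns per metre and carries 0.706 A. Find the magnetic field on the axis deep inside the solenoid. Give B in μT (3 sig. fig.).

Inside a long solenoid, B = μ₀nI with n = 829 turns/m.
B = 4π×10⁻⁷ × 829 × 0.706 = 7.35×10⁻⁴ T.

B ≈ 735 μT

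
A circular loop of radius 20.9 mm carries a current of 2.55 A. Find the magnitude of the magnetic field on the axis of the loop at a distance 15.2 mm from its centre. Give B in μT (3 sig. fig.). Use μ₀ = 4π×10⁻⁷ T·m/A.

B ≈ 40.6 μT

On the axis of a circular loop, B = μ₀IR² / [2(R²+z²)^(3/2)].
R² + z² = (0.0209)² + (0.0152)² = 0.0006678 m², and (R²+z²)^(3/2) = 1.73×10⁻⁵ m³.
B = (4π×10⁻⁷ × 2.55 × 0.0004368) / (2 × 1.73×10⁻⁵) = 4.06×10⁻⁵ T.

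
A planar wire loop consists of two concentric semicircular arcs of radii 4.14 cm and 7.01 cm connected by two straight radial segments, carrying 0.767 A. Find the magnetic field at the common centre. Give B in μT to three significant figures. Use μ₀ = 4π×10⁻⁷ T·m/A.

The radial connectors point toward the centre, so dl × r̂ = 0 and they contribute nothing.
Each semicircle gives μ₀I/(4R): inner arc 5.82×10⁻⁶ T, outer arc 3.44×10⁻⁶ T.
The two arcs carry current in opposite angular senses, so their fields oppose: B = |5.82×10⁻⁶ − 3.44×10⁻⁶| = 2.38×10⁻⁶ T.

B ≈ 2.38 μT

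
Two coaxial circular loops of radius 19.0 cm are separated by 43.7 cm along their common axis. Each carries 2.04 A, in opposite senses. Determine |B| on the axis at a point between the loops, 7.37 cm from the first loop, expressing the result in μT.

Each loop contributes B = μ₀IR²/[2(R²+z²)^(3/2)] on the axis, with z measured from that loop.
Loop 1 (z = 0.0737 m): B₁ = 5.47×10⁻⁶ T. Loop 2 (z = 0.3633 m): B₂ = 6.71×10⁻⁷ T.
The fields oppose: B = |B₁ − B₂| = 4.80×10⁻⁶ T.

B ≈ 4.80 μT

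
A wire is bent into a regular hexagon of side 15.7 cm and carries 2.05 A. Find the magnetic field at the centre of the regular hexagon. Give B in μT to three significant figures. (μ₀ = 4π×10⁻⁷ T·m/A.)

B ≈ 9.05 μT

Each side is a finite straight segment at perpendicular distance d = a/(2 tan(π/6)) = 0.136 m from the centre, with end-angles ±π/6.
One side contributes B₁ = (μ₀I/4πd)·2 sin(π/6) = 1.51×10⁻⁶ T.
All 6 sides add in the same direction: B = 6 × 1.51×10⁻⁶ = 9.05×10⁻⁶ T.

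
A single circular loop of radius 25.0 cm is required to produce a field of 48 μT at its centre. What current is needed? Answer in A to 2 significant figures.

I ≈ 19 A

At the centre of a circular loop B = μ₀I/(2R), so I = 2RB/μ₀.
With R = 0.25 m, I = 2 × 0.25 × 4.80×10⁻⁵ / (4π×10⁻⁷) = 19.1 A.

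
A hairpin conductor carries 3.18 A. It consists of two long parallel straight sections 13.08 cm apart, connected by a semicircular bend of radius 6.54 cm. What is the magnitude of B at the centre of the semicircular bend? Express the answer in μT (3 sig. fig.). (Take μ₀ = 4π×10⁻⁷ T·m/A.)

The semicircular arc contributes B_arc = μ₀I·π/(4πR) = μ₀I/(4R) = 1.53×10⁻⁵ T.
Each semi-infinite lead is at perpendicular distance R = 0.0654 m from the centre, with the perpendicular foot at its near end, so it contributes μ₀I/(4πR); both point the same way, together 9.72×10⁻⁶ T.
Arc and leads all point the same direction: B = 1.53×10⁻⁵ + 9.72×10⁻⁶ = 2.50×10⁻⁵ T.

B ≈ 25.0 μT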